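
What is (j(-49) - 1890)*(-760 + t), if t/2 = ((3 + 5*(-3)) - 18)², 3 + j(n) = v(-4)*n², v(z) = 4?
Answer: 8019440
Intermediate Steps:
j(n) = -3 + 4*n²
t = 1800 (t = 2*((3 + 5*(-3)) - 18)² = 2*((3 - 15) - 18)² = 2*(-12 - 18)² = 2*(-30)² = 2*900 = 1800)
(j(-49) - 1890)*(-760 + t) = ((-3 + 4*(-49)²) - 1890)*(-760 + 1800) = ((-3 + 4*2401) - 1890)*1040 = ((-3 + 9604) - 1890)*1040 = (9601 - 1890)*1040 = 7711*1040 = 8019440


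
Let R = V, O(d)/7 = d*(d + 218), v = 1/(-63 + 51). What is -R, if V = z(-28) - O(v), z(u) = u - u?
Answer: -18305/144 ≈ -127.12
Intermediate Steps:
v = -1/12 (v = 1/(-12) = -1/12 ≈ -0.083333)
O(d) = 7*d*(218 + d) (O(d) = 7*(d*(d + 218)) = 7*(d*(218 + d)) = 7*d*(218 + d))
z(u) = 0
V = 18305/144 (V = 0 - 7*(-1)*(218 - 1/12)/12 = 0 - 7*(-1)*2615/(12*12) = 0 - 1*(-18305/144) = 0 + 18305/144 = 18305/144 ≈ 127.12)
R = 18305/144 ≈ 127.12
-R = -1*18305/144 = -18305/144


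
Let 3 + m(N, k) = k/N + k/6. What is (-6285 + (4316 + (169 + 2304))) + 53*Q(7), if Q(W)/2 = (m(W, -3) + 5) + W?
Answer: 9517/7 ≈ 1359.6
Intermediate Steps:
m(N, k) = -3 + k/6 + k/N (m(N, k) = -3 + (k/N + k/6) = -3 + (k/6 + k/N) = -3 + k/6 + k/N)
Q(W) = 3 - 6/W + 2*W (Q(W) = 2*(((-3 + (1/6)*(-3) - 3/W) + 5) + W) = 2*(((-3 - 1/2 - 3/W) + 5) + W) = 2*(((-7/2 - 3/W) + 5) + W) = 2*((3/2 - 3/W) + W) = 2*(3/2 + W - 3/W) = 3 - 6/W + 2*W)
(-6285 + (4316 + (169 + 2304))) + 53*Q(7) = (-6285 + (4316 + (169 + 2304))) + 53*(3 - 6/7 + 2*7) = (-6285 + (4316 + 2473)) + 53*(3 - 6*1/7 + 14) = (-6285 + 6789) + 53*(3 - 6/7 + 14) = 504 + 53*(113/7) = 504 + 5989/7 = 9517/7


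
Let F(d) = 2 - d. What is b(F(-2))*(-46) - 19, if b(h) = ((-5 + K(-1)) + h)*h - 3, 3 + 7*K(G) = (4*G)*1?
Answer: 487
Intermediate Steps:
K(G) = -3/7 + 4*G/7 (K(G) = -3/7 + ((4*G)*1)/7 = -3/7 + (4*G)/7 = -3/7 + 4*G/7)
b(h) = -3 + h*(-6 + h) (b(h) = ((-5 + (-3/7 + (4/7)*(-1))) + h)*h - 3 = ((-5 + (-3/7 - 4/7)) + h)*h - 3 = ((-5 - 1) + h)*h - 3 = (-6 + h)*h - 3 = h*(-6 + h) - 3 = -3 + h*(-6 + h))
b(F(-2))*(-46) - 19 = (-3 + (2 - 1*(-2))² - 6*(2 - 1*(-2)))*(-46) - 19 = (-3 + (2 + 2)² - 6*(2 + 2))*(-46) - 19 = (-3 + 4² - 6*4)*(-46) - 19 = (-3 + 16 - 24)*(-46) - 19 = -11*(-46) - 19 = 506 - 19 = 487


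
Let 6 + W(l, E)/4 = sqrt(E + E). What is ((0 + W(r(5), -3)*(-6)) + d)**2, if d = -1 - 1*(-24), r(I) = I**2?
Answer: 24433 - 8016*I*sqrt(6) ≈ 24433.0 - 19635.0*I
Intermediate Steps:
W(l, E) = -24 + 4*sqrt(2)*sqrt(E) (W(l, E) = -24 + 4*sqrt(E + E) = -24 + 4*sqrt(2*E) = -24 + 4*(sqrt(2)*sqrt(E)) = -24 + 4*sqrt(2)*sqrt(E))
d = 23 (d = -1 + 24 = 23)
((0 + W(r(5), -3)*(-6)) + d)**2 = ((0 + (-24 + 4*sqrt(2)*sqrt(-3))*(-6)) + 23)**2 = ((0 + (-24 + 4*sqrt(2)*(I*sqrt(3)))*(-6)) + 23)**2 = ((0 + (-24 + 4*I*sqrt(6))*(-6)) + 23)**2 = ((0 + (144 - 24*I*sqrt(6))) + 23)**2 = ((144 - 24*I*sqrt(6)) + 23)**2 = (167 - 24*I*sqrt(6))**2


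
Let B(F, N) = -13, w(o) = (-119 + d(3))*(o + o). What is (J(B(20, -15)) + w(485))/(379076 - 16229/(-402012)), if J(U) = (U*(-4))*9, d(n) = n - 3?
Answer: -46216103544/152393117141 ≈ -0.30327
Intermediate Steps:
d(n) = -3 + n
w(o) = -238*o (w(o) = (-119 + (-3 + 3))*(o + o) = (-119 + 0)*(2*o) = -238*o)
J(U) = -36*U (J(U) = -4*U*9 = -36*U)
(J(B(20, -15)) + w(485))/(379076 - 16229/(-402012)) = (-36*(-13) - 238*485)/(379076 - 16229/(-402012)) = (468 - 115430)/(379076 - 16229*(-1/402012)) = -114962/(379076 + 16229/402012) = -114962/152393117141/402012 = -114962*402012/152393117141 = -46216103544/152393117141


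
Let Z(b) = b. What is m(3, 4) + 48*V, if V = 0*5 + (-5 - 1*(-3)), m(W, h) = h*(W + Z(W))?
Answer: -72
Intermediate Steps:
m(W, h) = 2*W*h (m(W, h) = h*(W + W) = h*(2*W) = 2*W*h)
V = -2 (V = 0 + (-5 + 3) = 0 - 2 = -2)
m(3, 4) + 48*V = 2*3*4 + 48*(-2) = 24 - 96 = -72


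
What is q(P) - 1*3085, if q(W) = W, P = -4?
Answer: -3089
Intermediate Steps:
q(P) - 1*3085 = -4 - 1*3085 = -4 - 3085 = -3089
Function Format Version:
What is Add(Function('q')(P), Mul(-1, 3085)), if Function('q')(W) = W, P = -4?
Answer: -3089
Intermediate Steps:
Add(Function('q')(P), Mul(-1, 3085)) = Add(-4, Mul(-1, 3085)) = Add(-4, -3085) = -3089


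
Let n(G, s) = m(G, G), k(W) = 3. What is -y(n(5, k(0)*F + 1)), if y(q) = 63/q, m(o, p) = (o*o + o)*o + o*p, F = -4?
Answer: -9/25 ≈ -0.36000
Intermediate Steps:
m(o, p) = o*p + o*(o + o²) (m(o, p) = (o² + o)*o + o*p = (o + o²)*o + o*p = o*(o + o²) + o*p = o*p + o*(o + o²))
n(G, s) = G*(G² + 2*G) (n(G, s) = G*(G + G + G²) = G*(G² + 2*G))
-y(n(5, k(0)*F + 1)) = -63/(5²*(2 + 5)) = -63/(25*7) = -63/175 = -1*9/25 = -9/25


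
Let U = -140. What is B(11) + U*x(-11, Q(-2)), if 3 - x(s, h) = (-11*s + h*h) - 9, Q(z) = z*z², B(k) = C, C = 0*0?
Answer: 24220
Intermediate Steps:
C = 0
B(k) = 0
Q(z) = z³
x(s, h) = 12 - h² + 11*s (x(s, h) = 3 - ((-11*s + h*h) - 9) = 3 - ((-11*s + h²) - 9) = 3 - ((h² - 11*s) - 9) = 3 - (-9 + h² - 11*s) = 3 + (9 - h² + 11*s) = 12 - h² + 11*s)
B(11) + U*x(-11, Q(-2)) = 0 - 140*(12 - ((-2)³)² + 11*(-11)) = 0 - 140*(12 - 1*(-8)² - 121) = 0 - 140*(12 - 1*64 - 121) = 0 - 140*(12 - 64 - 121) = 0 - 140*(-173) = 0 + 24220 = 24220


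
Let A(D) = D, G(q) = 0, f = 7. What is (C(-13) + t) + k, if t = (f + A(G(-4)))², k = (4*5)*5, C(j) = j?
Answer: 136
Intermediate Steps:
k = 100 (k = 20*5 = 100)
t = 49 (t = (7 + 0)² = 7² = 49)
(C(-13) + t) + k = (-13 + 49) + 100 = 36 + 100 = 136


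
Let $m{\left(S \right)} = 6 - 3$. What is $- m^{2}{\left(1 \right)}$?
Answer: $-9$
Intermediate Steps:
$m{\left(S \right)} = 3$ ($m{\left(S \right)} = 6 - 3 = 3$)
$- m^{2}{\left(1 \right)} = - 3^{2} = \left(-1\right) 9 = -9$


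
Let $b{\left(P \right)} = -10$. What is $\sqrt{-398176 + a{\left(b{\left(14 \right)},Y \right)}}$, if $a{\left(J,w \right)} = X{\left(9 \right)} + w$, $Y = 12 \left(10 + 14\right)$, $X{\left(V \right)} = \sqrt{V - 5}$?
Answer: $i \sqrt{397886} \approx 630.78 i$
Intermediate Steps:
$X{\left(V \right)} = \sqrt{-5 + V}$ ($X{\left(V \right)} = \sqrt{V - 5} = \sqrt{-5 + V}$)
$Y = 288$ ($Y = 12 \cdot 24 = 288$)
$a{\left(J,w \right)} = 2 + w$ ($a{\left(J,w \right)} = \sqrt{-5 + 9} + w = \sqrt{4} + w = 2 + w$)
$\sqrt{-398176 + a{\left(b{\left(14 \right)},Y \right)}} = \sqrt{-398176 + \left(2 + 288\right)} = \sqrt{-398176 + 290} = \sqrt{-397886} = i \sqrt{397886}$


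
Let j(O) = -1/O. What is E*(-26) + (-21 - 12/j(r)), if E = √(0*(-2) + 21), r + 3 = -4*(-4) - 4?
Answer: 87 - 26*√21 ≈ -32.147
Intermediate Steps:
r = 9 (r = -3 + (-4*(-4) - 4) = -3 + (16 - 4) = -3 + 12 = 9)
E = √21 (E = √(0 + 21) = √21 ≈ 4.5826)
E*(-26) + (-21 - 12/j(r)) = √21*(-26) + (-21 - 12/((-1/9))) = -26*√21 + (-21 - 12/((-1*⅑))) = -26*√21 + (-21 - 12/(-⅑)) = -26*√21 + (-21 - 12*(-9)) = -26*√21 + (-21 - 1*(-108)) = -26*√21 + (-21 + 108) = -26*√21 + 87 = 87 - 26*√21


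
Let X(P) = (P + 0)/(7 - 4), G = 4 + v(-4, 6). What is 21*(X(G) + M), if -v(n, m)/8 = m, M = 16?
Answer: 28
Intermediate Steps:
v(n, m) = -8*m
G = -44 (G = 4 - 8*6 = 4 - 48 = -44)
X(P) = P/3
21*(X(G) + M) = 21*((⅓)*(-44) + 16) = 21*(-44/3 + 16) = 21*(4/3) = 28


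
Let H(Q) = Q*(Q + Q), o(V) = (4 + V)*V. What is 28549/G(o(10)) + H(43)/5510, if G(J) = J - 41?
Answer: 78835546/272745 ≈ 289.04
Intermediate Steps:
o(V) = V*(4 + V)
H(Q) = 2*Q² (H(Q) = Q*(2*Q) = 2*Q²)
G(J) = -41 + J
28549/G(o(10)) + H(43)/5510 = 28549/(-41 + 10*(4 + 10)) + (2*43²)/5510 = 28549/(-41 + 10*14) + (2*1849)*(1/5510) = 28549/(-41 + 140) + 3698*(1/5510) = 28549/99 + 1849/2755 = 78835546/272745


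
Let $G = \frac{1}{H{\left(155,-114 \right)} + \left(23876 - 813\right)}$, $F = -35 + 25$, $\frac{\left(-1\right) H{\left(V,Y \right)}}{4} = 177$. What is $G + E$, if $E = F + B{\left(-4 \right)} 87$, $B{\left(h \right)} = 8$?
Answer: $\frac{15335531}{22355} \approx 686.0$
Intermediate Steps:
$H{\left(V,Y \right)} = -708$ ($H{\left(V,Y \right)} = \left(-4\right) 177 = -708$)
$F = -10$
$E = 686$ ($E = -10 + 8 \cdot 87 = -10 + 696 = 686$)
$G = \frac{1}{22355}$ ($G = \frac{1}{-708 + \left(23876 - 813\right)} = \frac{1}{-708 + 23063} = \frac{1}{22355} \approx 4.4733 \cdot 10^{-5}$)
$G + E = \frac{1}{22355} + 686 = \frac{15335531}{22355}$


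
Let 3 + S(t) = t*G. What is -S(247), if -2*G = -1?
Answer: -241/2 ≈ -120.50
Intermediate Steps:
G = ½ (G = -½*(-1) = ½ ≈ 0.50000)
S(t) = -3 + t/2 (S(t) = -3 + t*(½) = -3 + t/2)
-S(247) = -(-3 + (½)*247) = -(-3 + 247/2) = -1*241/2 = -241/2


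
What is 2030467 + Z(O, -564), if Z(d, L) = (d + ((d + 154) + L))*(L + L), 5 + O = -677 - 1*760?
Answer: 5746099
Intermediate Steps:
O = -1442 (O = -5 + (-677 - 1*760) = -5 + (-677 - 760) = -5 - 1437 = -1442)
Z(d, L) = 2*L*(154 + L + 2*d) (Z(d, L) = (d + ((154 + d) + L))*(2*L) = (d + (154 + L + d))*(2*L) = (154 + L + 2*d)*(2*L) = 2*L*(154 + L + 2*d))
2030467 + Z(O, -564) = 2030467 + 2*(-564)*(154 - 564 + 2*(-1442)) = 2030467 + 2*(-564)*(154 - 564 - 2884) = 2030467 + 2*(-564)*(-3294) = 2030467 + 3715632 = 5746099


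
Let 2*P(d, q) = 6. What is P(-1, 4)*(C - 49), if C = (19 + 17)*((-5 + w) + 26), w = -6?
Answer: 1473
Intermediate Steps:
P(d, q) = 3 (P(d, q) = (½)*6 = 3)
C = 540 (C = (19 + 17)*((-5 - 6) + 26) = 36*(-11 + 26) = 36*15 = 540)
P(-1, 4)*(C - 49) = 3*(540 - 49) = 3*491 = 1473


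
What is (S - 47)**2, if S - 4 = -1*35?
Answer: 6084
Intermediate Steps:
S = -31 (S = 4 - 1*35 = 4 - 35 = -31)
(S - 47)**2 = (-31 - 47)**2 = (-78)**2 = 6084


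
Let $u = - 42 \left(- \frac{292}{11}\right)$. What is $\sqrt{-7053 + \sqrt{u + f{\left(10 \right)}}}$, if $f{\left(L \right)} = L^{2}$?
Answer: $\frac{\sqrt{-853413 + 22 \sqrt{36751}}}{11} \approx 83.774 i$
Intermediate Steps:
$u = \frac{12264}{11}$ ($u = - 42 \left(\left(-292\right) \frac{1}{11}\right) = \left(-42\right) \left(- \frac{292}{11}\right) = \frac{12264}{11} \approx 1114.9$)
$\sqrt{-7053 + \sqrt{u + f{\left(10 \right)}}} = \sqrt{-7053 + \sqrt{\frac{12264}{11} + 10^{2}}} = \sqrt{-7053 + \sqrt{\frac{12264}{11} + 100}} = \sqrt{-7053 + \sqrt{\frac{13364}{11}}} = \sqrt{-7053 + \frac{2 \sqrt{36751}}{11}}$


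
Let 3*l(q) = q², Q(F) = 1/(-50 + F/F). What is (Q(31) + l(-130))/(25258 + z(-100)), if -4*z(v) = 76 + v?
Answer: 828097/3713808 ≈ 0.22298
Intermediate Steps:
z(v) = -19 - v/4 (z(v) = -(76 + v)/4 = -19 - v/4)
Q(F) = -1/49 (Q(F) = 1/(-50 + 1) = 1/(-49) = -1/49)
l(q) = q²/3
(Q(31) + l(-130))/(25258 + z(-100)) = (-1/49 + (⅓)*(-130)²)/(25258 + (-19 - ¼*(-100))) = (-1/49 + (⅓)*16900)/(25258 + (-19 + 25)) = (-1/49 + 16900/3)/(25258 + 6) = (828097/147)/25264 = (828097/147)*(1/25264) = 828097/3713808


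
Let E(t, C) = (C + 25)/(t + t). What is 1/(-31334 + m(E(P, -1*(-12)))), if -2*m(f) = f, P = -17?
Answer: -68/2130675 ≈ -3.1915e-5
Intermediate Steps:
E(t, C) = (25 + C)/(2*t) (E(t, C) = (25 + C)/((2*t)) = (25 + C)*(1/(2*t)) = (25 + C)/(2*t))
m(f) = -f/2
1/(-31334 + m(E(P, -1*(-12)))) = 1/(-31334 - (25 - 1*(-12))/(4*(-17))) = 1/(-31334 - (-1)*(25 + 12)/(4*17)) = 1/(-31334 - (-1)*37/(4*17)) = 1/(-31334 - ½*(-37/34)) = 1/(-31334 + 37/68) = 1/(-2130675/68) = -68/2130675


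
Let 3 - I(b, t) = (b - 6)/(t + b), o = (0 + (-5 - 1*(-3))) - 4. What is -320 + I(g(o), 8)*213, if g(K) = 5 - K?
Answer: 4996/19 ≈ 262.95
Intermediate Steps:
o = -6 (o = (0 + (-5 + 3)) - 4 = (0 - 2) - 4 = -2 - 4 = -6)
I(b, t) = 3 - (-6 + b)/(b + t) (I(b, t) = 3 - (b - 6)/(t + b) = 3 - (-6 + b)/(b + t))
-320 + I(g(o), 8)*213 = -320 + ((6 + 2*(5 - 1*(-6)) + 3*8)/((5 - 1*(-6)) + 8))*213 = -320 + ((6 + 2*(5 + 6) + 24)/((5 + 6) + 8))*213 = -320 + ((6 + 2*11 + 24)/(11 + 8))*213 = -320 + ((6 + 22 + 24)/19)*213 = -320 + ((1/19)*52)*213 = -320 + (52/19)*213 = -320 + 11076/19 = 4996/19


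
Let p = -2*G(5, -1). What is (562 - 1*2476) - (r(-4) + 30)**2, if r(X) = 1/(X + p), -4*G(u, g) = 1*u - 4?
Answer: -137050/49 ≈ -2796.9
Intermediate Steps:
G(u, g) = 1 - u/4 (G(u, g) = -(1*u - 4)/4 = -(u - 4)/4 = -(-4 + u)/4 = 1 - u/4)
p = 1/2 (p = -2*(1 - 1/4*5) = -2*(1 - 5/4) = -2*(-1/4) = 1/2 ≈ 0.50000)
r(X) = 1/(1/2 + X) (r(X) = 1/(X + 1/2) = 1/(1/2 + X))
(562 - 1*2476) - (r(-4) + 30)**2 = (562 - 1*2476) - (2/(1 + 2*(-4)) + 30)**2 = (562 - 2476) - (2/(1 - 8) + 30)**2 = -1914 - (2/(-7) + 30)**2 = -1914 - (2*(-1/7) + 30)**2 = -1914 - (-2/7 + 30)**2 = -1914 - (208/7)**2 = -1914 - 1*43264/49 = -1914 - 43264/49 = -137050/49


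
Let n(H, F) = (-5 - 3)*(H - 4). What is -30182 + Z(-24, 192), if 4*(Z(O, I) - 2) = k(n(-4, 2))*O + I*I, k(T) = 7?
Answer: -21006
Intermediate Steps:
n(H, F) = 32 - 8*H (n(H, F) = -8*(-4 + H) = 32 - 8*H)
Z(O, I) = 2 + I**2/4 + 7*O/4 (Z(O, I) = 2 + (7*O + I*I)/4 = 2 + (7*O + I**2)/4 = 2 + (I**2 + 7*O)/4 = 2 + (I**2/4 + 7*O/4) = 2 + I**2/4 + 7*O/4)
-30182 + Z(-24, 192) = -30182 + (2 + (1/4)*192**2 + (7/4)*(-24)) = -30182 + (2 + (1/4)*36864 - 42) = -30182 + (2 + 9216 - 42) = -30182 + 9176 = -21006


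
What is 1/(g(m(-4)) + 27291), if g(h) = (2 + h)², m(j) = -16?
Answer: 1/27487 ≈ 3.6381e-5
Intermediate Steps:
1/(g(m(-4)) + 27291) = 1/((2 - 16)² + 27291) = 1/((-14)² + 27291) = 1/(196 + 27291) = 1/27487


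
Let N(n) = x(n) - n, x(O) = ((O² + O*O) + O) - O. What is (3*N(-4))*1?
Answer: 108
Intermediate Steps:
x(O) = 2*O² (x(O) = ((O² + O²) + O) - O = (2*O² + O) - O = (O + 2*O²) - O = 2*O²)
N(n) = -n + 2*n² (N(n) = 2*n² - n = -n + 2*n²)
(3*N(-4))*1 = (3*(-4*(-1 + 2*(-4))))*1 = (3*(-4*(-1 - 8)))*1 = (3*(-4*(-9)))*1 = (3*36)*1 = 108*1 = 108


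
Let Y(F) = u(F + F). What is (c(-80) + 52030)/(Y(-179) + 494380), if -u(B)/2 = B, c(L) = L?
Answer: 25975/247548 ≈ 0.10493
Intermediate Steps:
u(B) = -2*B
Y(F) = -4*F (Y(F) = -2*(F + F) = -4*F)
(c(-80) + 52030)/(Y(-179) + 494380) = (-80 + 52030)/(-4*(-179) + 494380) = 51950/(716 + 494380) = 51950/495096 = 51950*(1/495096) = 25975/247548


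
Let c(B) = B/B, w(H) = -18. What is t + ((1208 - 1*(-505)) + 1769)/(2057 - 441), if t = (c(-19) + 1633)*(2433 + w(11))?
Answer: 3188458621/808 ≈ 3.9461e+6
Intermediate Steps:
c(B) = 1
t = 3946110 (t = (1 + 1633)*(2433 - 18) = 1634*2415 = 3946110)
t + ((1208 - 1*(-505)) + 1769)/(2057 - 441) = 3946110 + ((1208 - 1*(-505)) + 1769)/(2057 - 441) = 3946110 + ((1208 + 505) + 1769)/1616 = 3946110 + (1713 + 1769)*(1/1616) = 3946110 + 3482*(1/1616) = 3946110 + 1741/808 = 3188458621/808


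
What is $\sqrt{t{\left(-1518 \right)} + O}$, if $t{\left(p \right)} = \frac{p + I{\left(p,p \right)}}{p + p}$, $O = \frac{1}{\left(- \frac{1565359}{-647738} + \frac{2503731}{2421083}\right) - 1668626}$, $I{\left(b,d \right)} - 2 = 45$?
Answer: $\frac{\sqrt{1926225542301639457533267001162915363585}}{63051929973753164994} \approx 0.69607$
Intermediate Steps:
$I{\left(b,d \right)} = 47$ ($I{\left(b,d \right)} = 2 + 45 = 47$)
$O = - \frac{224032494322}{373825671781145247}$ ($O = \frac{1}{\left(\left(-1565359\right) \left(- \frac{1}{647738}\right) + 2503731 \cdot \frac{1}{2421083}\right) - 1668626} = \frac{1}{\left(\frac{1565359}{647738} + \frac{2503731}{2421083}\right) - 1668626} = \frac{1}{\frac{773089396325}{224032494322} - 1668626} = \frac{1}{- \frac{373825671781145247}{224032494322}} = - \frac{224032494322}{373825671781145247} \approx -5.993 \cdot 10^{-7}$)
$t{\left(p \right)} = \frac{47 + p}{2 p}$ ($t{\left(p \right)} = \frac{p + 47}{p + p} = \frac{47 + p}{2 p}$)
$\sqrt{t{\left(-1518 \right)} + O} = \sqrt{\frac{47 - 1518}{2 \left(-1518\right)} - \frac{224032494322}{373825671781145247}} = \sqrt{\frac{1}{2} \left(- \frac{1}{1518}\right) \left(-1471\right) - \frac{224032494322}{373825671781145247}} = \sqrt{\frac{1471}{3036} - \frac{224032494322}{373825671781145247}} = \sqrt{\frac{183298961009137298915}{378311579842518989964}} = \frac{\sqrt{1926225542301639457533267001162915363585}}{63051929973753164994}$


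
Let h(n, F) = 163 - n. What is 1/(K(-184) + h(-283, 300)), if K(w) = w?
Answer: 1/262 ≈ 0.0038168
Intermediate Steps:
1/(K(-184) + h(-283, 300)) = 1/(-184 + (163 - 1*(-283))) = 1/(-184 + (163 + 283)) = 1/(-184 + 446) = 1/262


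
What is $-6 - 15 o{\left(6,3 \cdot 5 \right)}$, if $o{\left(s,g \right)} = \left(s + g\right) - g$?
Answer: $-96$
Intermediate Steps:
$o{\left(s,g \right)} = s$ ($o{\left(s,g \right)} = \left(g + s\right) - g = s$)
$-6 - 15 o{\left(6,3 \cdot 5 \right)} = -6 - 90 = -96$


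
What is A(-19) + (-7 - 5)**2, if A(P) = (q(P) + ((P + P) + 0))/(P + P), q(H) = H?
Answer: 291/2 ≈ 145.50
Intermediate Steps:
A(P) = 3/2 (A(P) = (P + ((P + P) + 0))/(P + P) = (P + (2*P + 0))/((2*P)) = (P + 2*P)*(1/(2*P)) = (3*P)*(1/(2*P)) = 3/2)
A(-19) + (-7 - 5)**2 = 3/2 + (-7 - 5)**2 = 3/2 + (-12)**2 = 3/2 + 144 = 291/2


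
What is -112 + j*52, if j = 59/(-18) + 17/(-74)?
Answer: -98032/333 ≈ -294.39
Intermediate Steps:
j = -1168/333 (j = 59*(-1/18) + 17*(-1/74) = -59/18 - 17/74 = -1168/333 ≈ -3.5075)
-112 + j*52 = -112 - 1168/333*52 = -112 - 60736/333 = -98032/333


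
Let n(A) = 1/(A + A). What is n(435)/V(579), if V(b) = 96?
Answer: 1/83520 ≈ 1.1973e-5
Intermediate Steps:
n(A) = 1/(2*A)
n(435)/V(579) = ((½)/435)/96 = ((½)*(1/435))*(1/96) = (1/870)*(1/96) = 1/83520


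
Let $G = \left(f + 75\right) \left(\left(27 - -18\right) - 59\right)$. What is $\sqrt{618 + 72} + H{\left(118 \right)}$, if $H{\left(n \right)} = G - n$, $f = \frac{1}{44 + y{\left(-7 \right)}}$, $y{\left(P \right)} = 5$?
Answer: $- \frac{8178}{7} + \sqrt{690} \approx -1142.0$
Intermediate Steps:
$f = \frac{1}{49}$ ($f = \frac{1}{44 + 5} = \frac{1}{49} \approx 0.020408$)
$G = - \frac{7352}{7}$ ($G = \left(\frac{1}{49} + 75\right) \left(\left(27 - -18\right) - 59\right) = \frac{3676 \left(\left(27 + 18\right) - 59\right)}{49} = \frac{3676 \left(45 - 59\right)}{49} = \frac{3676}{49} \left(-14\right) = - \frac{7352}{7} \approx -1050.3$)
$H{\left(n \right)} = - \frac{7352}{7} - n$
$\sqrt{618 + 72} + H{\left(118 \right)} = \sqrt{618 + 72} - \frac{8178}{7} = \sqrt{690} - \frac{8178}{7} = - \frac{8178}{7} + \sqrt{690}$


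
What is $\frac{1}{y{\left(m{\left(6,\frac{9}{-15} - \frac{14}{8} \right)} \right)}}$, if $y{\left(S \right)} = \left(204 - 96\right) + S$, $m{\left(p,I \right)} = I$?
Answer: $\frac{20}{2113} \approx 0.0094652$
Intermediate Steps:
$y{\left(S \right)} = 108 + S$
$\frac{1}{y{\left(m{\left(6,\frac{9}{-15} - \frac{14}{8} \right)} \right)}} = \frac{1}{108 + \left(\frac{9}{-15} - \frac{14}{8}\right)} = \frac{1}{108 + \left(9 \left(- \frac{1}{15}\right) - \frac{7}{4}\right)} = \frac{1}{108 - \frac{47}{20}} = \frac{1}{\frac{2113}{20}} = \frac{20}{2113}$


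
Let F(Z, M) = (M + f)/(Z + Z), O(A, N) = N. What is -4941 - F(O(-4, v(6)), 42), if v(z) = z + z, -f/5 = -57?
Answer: -39637/8 ≈ -4954.6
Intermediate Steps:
f = 285 (f = -5*(-57) = 285)
v(z) = 2*z
F(Z, M) = (285 + M)/(2*Z) (F(Z, M) = (M + 285)/(Z + Z) = (285 + M)/((2*Z)) = (285 + M)*(1/(2*Z)) = (285 + M)/(2*Z))
-4941 - F(O(-4, v(6)), 42) = -4941 - (285 + 42)/(2*(2*6)) = -4941 - 327/(2*12) = -4941 - 1*109/8 = -4941 - 109/8 = -39637/8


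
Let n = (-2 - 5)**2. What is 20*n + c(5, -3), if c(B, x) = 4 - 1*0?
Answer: 984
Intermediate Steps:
c(B, x) = 4 (c(B, x) = 4 + 0 = 4)
n = 49 (n = (-7)**2 = 49)
20*n + c(5, -3) = 20*49 + 4 = 980 + 4 = 984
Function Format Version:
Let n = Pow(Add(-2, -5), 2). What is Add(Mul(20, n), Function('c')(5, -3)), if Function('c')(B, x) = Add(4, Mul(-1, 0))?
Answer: 984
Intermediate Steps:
Function('c')(B, x) = 4 (Function('c')(B, x) = Add(4, 0) = 4)
n = 49 (n = Pow(-7, 2) = 49)
Add(Mul(20, n), Function('c')(5, -3)) = Add(Mul(20, 49), 4) = Add(980, 4) = 984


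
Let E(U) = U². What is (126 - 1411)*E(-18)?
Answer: -416340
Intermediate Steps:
(126 - 1411)*E(-18) = (126 - 1411)*(-18)² = -1285*324 = -416340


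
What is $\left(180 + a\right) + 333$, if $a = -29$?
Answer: $484$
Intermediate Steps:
$\left(180 + a\right) + 333 = \left(180 - 29\right) + 333 = 151 + 333 = 484$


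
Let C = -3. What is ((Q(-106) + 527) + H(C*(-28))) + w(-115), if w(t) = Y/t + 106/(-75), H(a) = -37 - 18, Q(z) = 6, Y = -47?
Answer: 822817/1725 ≈ 477.00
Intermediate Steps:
H(a) = -55
w(t) = -106/75 - 47/t (w(t) = -47/t + 106/(-75) = -47/t + 106*(-1/75) = -47/t - 106/75 = -106/75 - 47/t)
((Q(-106) + 527) + H(C*(-28))) + w(-115) = ((6 + 527) - 55) + (-106/75 - 47/(-115)) = (533 - 55) + (-106/75 - 47*(-1/115)) = 478 + (-106/75 + 47/115) = 478 - 1733/1725 = 822817/1725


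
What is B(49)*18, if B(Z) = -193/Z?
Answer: -3474/49 ≈ -70.898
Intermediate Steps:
B(49)*18 = -193/49*18 = -3474/49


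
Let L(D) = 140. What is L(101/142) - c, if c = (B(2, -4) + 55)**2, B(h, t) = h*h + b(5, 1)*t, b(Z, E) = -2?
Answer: -4349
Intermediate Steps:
B(h, t) = h**2 - 2*t (B(h, t) = h*h - 2*t = h**2 - 2*t)
c = 4489 (c = ((2**2 - 2*(-4)) + 55)**2 = ((4 + 8) + 55)**2 = (12 + 55)**2 = 67**2 = 4489)
L(101/142) - c = 140 - 1*4489 = 140 - 4489 = -4349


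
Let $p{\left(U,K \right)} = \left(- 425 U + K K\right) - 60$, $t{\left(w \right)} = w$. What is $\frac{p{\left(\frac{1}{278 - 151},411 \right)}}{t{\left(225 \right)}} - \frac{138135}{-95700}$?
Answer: $\frac{27416349907}{36461700} \approx 751.92$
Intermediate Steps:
$p{\left(U,K \right)} = -60 + K^{2} - 425 U$ ($p{\left(U,K \right)} = \left(- 425 U + K^{2}\right) - 60 = \left(K^{2} - 425 U\right) - 60 = -60 + K^{2} - 425 U$)
$\frac{p{\left(\frac{1}{278 - 151},411 \right)}}{t{\left(225 \right)}} - \frac{138135}{-95700} = \frac{-60 + 411^{2} - \frac{425}{278 - 151}}{225} - \frac{138135}{-95700} = \left(-60 + 168921 - \frac{425}{127}\right) \frac{1}{225} - - \frac{9209}{6380} = \left(-60 + 168921 - \frac{425}{127}\right) \frac{1}{225} + \frac{9209}{6380} = \frac{21444922}{127} \cdot \frac{1}{225} + \frac{9209}{6380} = \frac{21444922}{28575} + \frac{9209}{6380} = \frac{27416349907}{36461700}$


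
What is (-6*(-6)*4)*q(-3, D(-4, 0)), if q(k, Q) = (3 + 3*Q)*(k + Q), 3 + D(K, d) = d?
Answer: 5184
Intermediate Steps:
D(K, d) = -3 + d
q(k, Q) = (3 + 3*Q)*(Q + k)
(-6*(-6)*4)*q(-3, D(-4, 0)) = (-6*(-6)*4)*(3*(-3 + 0) + 3*(-3) + 3*(-3 + 0)² + 3*(-3 + 0)*(-3)) = (36*4)*(3*(-3) - 9 + 3*(-3)² + 3*(-3)*(-3)) = 144*(-9 - 9 + 3*9 + 27) = 144*(-9 - 9 + 27 + 27) = 144*36 = 5184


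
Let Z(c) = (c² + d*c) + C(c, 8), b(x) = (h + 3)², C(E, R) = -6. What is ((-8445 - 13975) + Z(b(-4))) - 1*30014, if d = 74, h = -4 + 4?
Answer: -51693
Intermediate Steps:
h = 0
b(x) = 9 (b(x) = (0 + 3)² = 3² = 9)
Z(c) = -6 + c² + 74*c (Z(c) = (c² + 74*c) - 6 = -6 + c² + 74*c)
((-8445 - 13975) + Z(b(-4))) - 1*30014 = ((-8445 - 13975) + (-6 + 9² + 74*9)) - 1*30014 = (-22420 + (-6 + 81 + 666)) - 30014 = (-22420 + 741) - 30014 = -21679 - 30014 = -51693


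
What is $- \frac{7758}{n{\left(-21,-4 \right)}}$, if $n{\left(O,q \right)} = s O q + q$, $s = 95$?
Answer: $- \frac{3879}{3988} \approx -0.97267$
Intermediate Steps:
$n{\left(O,q \right)} = q + 95 O q$ ($n{\left(O,q \right)} = 95 O q + q = q + 95 O q$)
$- \frac{7758}{n{\left(-21,-4 \right)}} = - \frac{7758}{\left(-4\right) \left(1 + 95 \left(-21\right)\right)} = - \frac{7758}{\left(-4\right) \left(1 - 1995\right)} = - \frac{7758}{\left(-4\right) \left(-1994\right)} = - \frac{7758}{7976} = \left(-7758\right) \frac{1}{7976} = - \frac{3879}{3988}$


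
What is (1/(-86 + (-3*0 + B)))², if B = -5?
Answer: 1/8281 ≈ 0.00012076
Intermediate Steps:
(1/(-86 + (-3*0 + B)))² = (1/(-86 + (-3*0 - 5)))² = (1/(-86 + (0 - 5)))² = (1/(-86 - 5))² = (1/(-91))² = (-1/91)² = 1/8281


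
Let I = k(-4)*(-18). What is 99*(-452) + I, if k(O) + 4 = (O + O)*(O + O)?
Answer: -45828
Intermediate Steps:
k(O) = -4 + 4*O**2 (k(O) = -4 + (O + O)*(O + O) = -4 + (2*O)*(2*O) = -4 + 4*O**2)
I = -1080 (I = (-4 + 4*(-4)**2)*(-18) = (-4 + 4*16)*(-18) = (-4 + 64)*(-18) = 60*(-18) = -1080)
99*(-452) + I = 99*(-452) - 1080 = -44748 - 1080 = -45828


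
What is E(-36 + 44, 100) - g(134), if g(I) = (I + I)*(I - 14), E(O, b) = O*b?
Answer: -31360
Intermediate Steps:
g(I) = 2*I*(-14 + I) (g(I) = (2*I)*(-14 + I) = 2*I*(-14 + I))
E(-36 + 44, 100) - g(134) = (-36 + 44)*100 - 2*134*(-14 + 134) = 8*100 - 2*134*120 = 800 - 1*32160 = 800 - 32160 = -31360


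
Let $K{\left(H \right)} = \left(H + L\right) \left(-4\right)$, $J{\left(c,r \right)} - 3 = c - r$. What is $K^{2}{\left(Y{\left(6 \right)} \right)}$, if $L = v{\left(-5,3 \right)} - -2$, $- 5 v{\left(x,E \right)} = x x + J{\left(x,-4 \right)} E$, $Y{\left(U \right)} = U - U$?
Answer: $\frac{7056}{25} \approx 282.24$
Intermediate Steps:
$J{\left(c,r \right)} = 3 + c - r$ ($J{\left(c,r \right)} = 3 + \left(c - r\right) = 3 + c - r$)
$Y{\left(U \right)} = 0$
$v{\left(x,E \right)} = - \frac{x^{2}}{5} - \frac{E \left(7 + x\right)}{5}$ ($v{\left(x,E \right)} = - \frac{x x + \left(3 + x - -4\right) E}{5} = - \frac{x^{2} + \left(3 + x + 4\right) E}{5} = - \frac{x^{2} + \left(7 + x\right) E}{5} = - \frac{x^{2} + E \left(7 + x\right)}{5} = - \frac{x^{2}}{5} - \frac{E \left(7 + x\right)}{5}$)
$L = - \frac{21}{5}$ ($L = \left(- \frac{\left(-5\right)^{2}}{5} - \frac{3 \left(7 - 5\right)}{5}\right) - -2 = \left(\left(- \frac{1}{5}\right) 25 - \frac{3}{5} \cdot 2\right) + 2 = \left(-5 - \frac{6}{5}\right) + 2 = - \frac{31}{5} + 2 = - \frac{21}{5} \approx -4.2$)
$K{\left(H \right)} = \frac{84}{5} - 4 H$ ($K{\left(H \right)} = \left(H - \frac{21}{5}\right) \left(-4\right) = \left(- \frac{21}{5} + H\right) \left(-4\right) = \frac{84}{5} - 4 H$)
$K^{2}{\left(Y{\left(6 \right)} \right)} = \left(\frac{84}{5} - 0\right)^{2} = \left(\frac{84}{5} + 0\right)^{2} = \left(\frac{84}{5}\right)^{2} = \frac{7056}{25}$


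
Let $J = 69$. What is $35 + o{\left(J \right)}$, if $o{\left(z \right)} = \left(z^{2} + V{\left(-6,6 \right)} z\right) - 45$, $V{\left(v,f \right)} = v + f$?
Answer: $4751$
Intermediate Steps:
$V{\left(v,f \right)} = f + v$
$o{\left(z \right)} = -45 + z^{2}$ ($o{\left(z \right)} = \left(z^{2} + \left(6 - 6\right) z\right) - 45 = \left(z^{2} + 0 z\right) - 45 = \left(z^{2} + 0\right) - 45 = z^{2} - 45 = -45 + z^{2}$)
$35 + o{\left(J \right)} = 35 - \left(45 - 69^{2}\right) = 35 + \left(-45 + 4761\right) = 35 + 4716 = 4751$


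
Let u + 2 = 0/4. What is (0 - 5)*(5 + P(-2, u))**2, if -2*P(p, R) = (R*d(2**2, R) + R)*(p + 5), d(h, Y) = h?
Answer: -2000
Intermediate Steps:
u = -2 (u = -2 + 0/4 = -2 + 0*(1/4) = -2 + 0 = -2)
P(p, R) = -5*R*(5 + p)/2 (P(p, R) = -(R*2**2 + R)*(p + 5)/2 = -(R*4 + R)*(5 + p)/2 = -(4*R + R)*(5 + p)/2 = -5*R*(5 + p)/2)
(0 - 5)*(5 + P(-2, u))**2 = (0 - 5)*(5 - 5/2*(-2)*(5 - 2))**2 = -5*(5 - 5/2*(-2)*3)**2 = -5*(5 + 15)**2 = -5*20**2 = -5*400 = -2000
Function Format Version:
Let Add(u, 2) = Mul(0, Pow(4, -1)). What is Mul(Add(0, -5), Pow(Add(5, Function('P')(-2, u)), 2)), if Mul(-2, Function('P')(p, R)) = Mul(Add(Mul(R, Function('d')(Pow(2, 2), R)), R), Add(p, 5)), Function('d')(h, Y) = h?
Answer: -2000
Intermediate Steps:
u = -2 (u = Add(-2, Mul(0, Pow(4, -1))) = Add(-2, Mul(0, Rational(1, 4))) = Add(-2, 0) = -2)
Function('P')(p, R) = Mul(Rational(-5, 2), R, Add(5, p)) (Function('P')(p, R) = Mul(Rational(-1, 2), Mul(Add(Mul(R, Pow(2, 2)), R), Add(p, 5))) = Mul(Rational(-1, 2), Mul(Add(Mul(R, 4), R), Add(5, p))) = Mul(Rational(-1, 2), Mul(Add(Mul(4, R), R), Add(5, p))) = Mul(Rational(-1, 2), Mul(Mul(5, R), Add(5, p))) = Mul(Rational(-1, 2), Mul(5, R, Add(5, p))) = Mul(Rational(-5, 2), R, Add(5, p)))
Mul(Add(0, -5), Pow(Add(5, Function('P')(-2, u)), 2)) = Mul(Add(0, -5), Pow(Add(5, Mul(Rational(-5, 2), -2, Add(5, -2))), 2)) = Mul(-5, Pow(Add(5, Mul(Rational(-5, 2), -2, 3)), 2)) = Mul(-5, Pow(Add(5, 15), 2)) = Mul(-5, Pow(20, 2)) = Mul(-5, 400) = -2000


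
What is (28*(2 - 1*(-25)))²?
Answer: 571536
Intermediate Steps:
(28*(2 - 1*(-25)))² = (28*(2 + 25))² = (28*27)² = 756² = 571536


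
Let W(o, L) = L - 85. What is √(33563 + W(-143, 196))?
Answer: √33674 ≈ 183.50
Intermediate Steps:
W(o, L) = -85 + L
√(33563 + W(-143, 196)) = √(33563 + (-85 + 196)) = √(33563 + 111) = √33674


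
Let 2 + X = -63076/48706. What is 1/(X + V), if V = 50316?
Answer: 24353/1225265304 ≈ 1.9876e-5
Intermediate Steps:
X = -80244/24353 (X = -2 - 63076/48706 = -2 - 63076*1/48706 = -2 - 31538/24353 = -80244/24353 ≈ -3.2950)
1/(X + V) = 1/(-80244/24353 + 50316) = 1/(1225265304/24353) = 24353/1225265304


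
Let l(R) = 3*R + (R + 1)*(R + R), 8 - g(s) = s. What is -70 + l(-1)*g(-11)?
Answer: -127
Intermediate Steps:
g(s) = 8 - s
l(R) = 3*R + 2*R*(1 + R) (l(R) = 3*R + (1 + R)*(2*R) = 3*R + 2*R*(1 + R))
-70 + l(-1)*g(-11) = -70 + (-(5 + 2*(-1)))*(8 - 1*(-11)) = -70 + (-(5 - 2))*(8 + 11) = -70 - 1*3*19 = -70 - 3*19 = -70 - 57 = -127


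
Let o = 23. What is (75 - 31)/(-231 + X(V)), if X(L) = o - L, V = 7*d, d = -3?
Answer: -4/17 ≈ -0.23529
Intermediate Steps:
V = -21 (V = 7*(-3) = -21)
X(L) = 23 - L
(75 - 31)/(-231 + X(V)) = (75 - 31)/(-231 + (23 - 1*(-21))) = 44/(-231 + (23 + 21)) = 44/(-231 + 44) = 44/(-187) = 44*(-1/187) = -4/17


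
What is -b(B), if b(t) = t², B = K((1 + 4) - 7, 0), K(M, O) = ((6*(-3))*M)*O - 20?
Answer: -400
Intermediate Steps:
K(M, O) = -20 - 18*M*O (K(M, O) = (-18*M)*O - 20 = -18*M*O - 20 = -20 - 18*M*O)
B = -20 (B = -20 - 18*((1 + 4) - 7)*0 = -20 - 18*(5 - 7)*0 = -20 - 18*(-2)*0 = -20 + 0 = -20)
-b(B) = -1*(-20)² = -1*400 = -400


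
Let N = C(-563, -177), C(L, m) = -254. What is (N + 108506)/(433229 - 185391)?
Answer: 54126/123919 ≈ 0.43679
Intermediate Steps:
N = -254
(N + 108506)/(433229 - 185391) = (-254 + 108506)/(433229 - 185391) = 108252/247838 = 108252*(1/247838) = 54126/123919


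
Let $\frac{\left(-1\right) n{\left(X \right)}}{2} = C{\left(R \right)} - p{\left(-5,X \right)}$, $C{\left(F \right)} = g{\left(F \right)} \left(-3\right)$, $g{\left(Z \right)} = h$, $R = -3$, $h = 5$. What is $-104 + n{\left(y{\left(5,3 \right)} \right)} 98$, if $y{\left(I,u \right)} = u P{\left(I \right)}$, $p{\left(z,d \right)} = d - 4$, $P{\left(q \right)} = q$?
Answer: $4992$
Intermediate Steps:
$p{\left(z,d \right)} = -4 + d$
$g{\left(Z \right)} = 5$
$C{\left(F \right)} = -15$ ($C{\left(F \right)} = 5 \left(-3\right) = -15$)
$y{\left(I,u \right)} = I u$ ($y{\left(I,u \right)} = u I = I u$)
$n{\left(X \right)} = 22 + 2 X$ ($n{\left(X \right)} = - 2 \left(-15 - \left(-4 + X\right)\right) = - 2 \left(-11 - X\right) = 22 + 2 X$)
$-104 + n{\left(y{\left(5,3 \right)} \right)} 98 = -104 + \left(22 + 2 \cdot 5 \cdot 3\right) 98 = -104 + \left(22 + 2 \cdot 15\right) 98 = -104 + \left(22 + 30\right) 98 = -104 + 52 \cdot 98 = -104 + 5096 = 4992$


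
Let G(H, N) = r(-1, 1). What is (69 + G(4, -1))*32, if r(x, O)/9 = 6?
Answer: 3936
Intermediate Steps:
r(x, O) = 54 (r(x, O) = 9*6 = 54)
G(H, N) = 54
(69 + G(4, -1))*32 = (69 + 54)*32 = 123*32 = 3936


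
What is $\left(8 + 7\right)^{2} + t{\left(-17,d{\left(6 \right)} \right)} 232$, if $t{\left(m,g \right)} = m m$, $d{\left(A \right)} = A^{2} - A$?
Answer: $67273$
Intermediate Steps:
$t{\left(m,g \right)} = m^{2}$
$\left(8 + 7\right)^{2} + t{\left(-17,d{\left(6 \right)} \right)} 232 = \left(8 + 7\right)^{2} + \left(-17\right)^{2} \cdot 232 = 15^{2} + 289 \cdot 232 = 225 + 67048 = 67273$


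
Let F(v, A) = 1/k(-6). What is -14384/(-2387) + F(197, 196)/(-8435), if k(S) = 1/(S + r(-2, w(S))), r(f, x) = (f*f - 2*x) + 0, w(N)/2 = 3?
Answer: 559274/92785 ≈ 6.0276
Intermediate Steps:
w(N) = 6 (w(N) = 2*3 = 6)
r(f, x) = f² - 2*x (r(f, x) = (f² - 2*x) + 0 = f² - 2*x)
k(S) = 1/(-8 + S) (k(S) = 1/(S + ((-2)² - 2*6)) = 1/(S + (4 - 12)) = 1/(S - 8) = 1/(-8 + S))
F(v, A) = -14 (F(v, A) = 1/(1/(-8 - 6)) = 1/(1/(-14)) = 1/(-1/14) = -14)
-14384/(-2387) + F(197, 196)/(-8435) = -14384/(-2387) - 14/(-8435) = -14384*(-1/2387) - 14*(-1/8435) = 464/77 + 2/1205 = 559274/92785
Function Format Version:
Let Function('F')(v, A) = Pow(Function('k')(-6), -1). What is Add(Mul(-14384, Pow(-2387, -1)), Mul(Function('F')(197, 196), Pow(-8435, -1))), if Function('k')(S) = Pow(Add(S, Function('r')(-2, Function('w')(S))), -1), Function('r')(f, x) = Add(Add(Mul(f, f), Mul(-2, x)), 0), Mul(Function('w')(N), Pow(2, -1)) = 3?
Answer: Rational(559274, 92785) ≈ 6.0276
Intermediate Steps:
Function('w')(N) = 6 (Function('w')(N) = Mul(2, 3) = 6)
Function('r')(f, x) = Add(Pow(f, 2), Mul(-2, x)) (Function('r')(f, x) = Add(Add(Pow(f, 2), Mul(-2, x)), 0) = Add(Pow(f, 2), Mul(-2, x)))
Function('k')(S) = Pow(Add(-8, S), -1) (Function('k')(S) = Pow(Add(S, Add(Pow(-2, 2), Mul(-2, 6))), -1) = Pow(Add(S, Add(4, -12)), -1) = Pow(Add(S, -8), -1) = Pow(Add(-8, S), -1))
Function('F')(v, A) = -14 (Function('F')(v, A) = Pow(Pow(Add(-8, -6), -1), -1) = Pow(Pow(-14, -1), -1) = Pow(Rational(-1, 14), -1) = -14)
Add(Mul(-14384, Pow(-2387, -1)), Mul(Function('F')(197, 196), Pow(-8435, -1))) = Add(Mul(-14384, Pow(-2387, -1)), Mul(-14, Pow(-8435, -1))) = Add(Mul(-14384, Rational(-1, 2387)), Mul(-14, Rational(-1, 8435))) = Add(Rational(464, 77), Rational(2, 1205)) = Rational(559274, 92785)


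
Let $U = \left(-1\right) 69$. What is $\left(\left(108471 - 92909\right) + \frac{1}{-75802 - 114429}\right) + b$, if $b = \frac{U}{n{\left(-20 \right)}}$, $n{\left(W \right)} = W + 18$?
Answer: $\frac{5933875581}{380462} \approx 15597.0$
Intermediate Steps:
$n{\left(W \right)} = 18 + W$
$U = -69$
$b = \frac{69}{2}$ ($b = - \frac{69}{18 - 20} = - \frac{69}{-2} = \left(-69\right) \left(- \frac{1}{2}\right) = \frac{69}{2} \approx 34.5$)
$\left(\left(108471 - 92909\right) + \frac{1}{-75802 - 114429}\right) + b = \left(\left(108471 - 92909\right) + \frac{1}{-75802 - 114429}\right) + \frac{69}{2} = \left(\left(108471 - 92909\right) + \frac{1}{-190231}\right) + \frac{69}{2} = \left(15562 - \frac{1}{190231}\right) + \frac{69}{2} = \frac{2960374821}{190231} + \frac{69}{2} = \frac{5933875581}{380462}$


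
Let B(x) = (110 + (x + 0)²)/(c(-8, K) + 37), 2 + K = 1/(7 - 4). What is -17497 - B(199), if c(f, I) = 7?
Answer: -809579/44 ≈ -18400.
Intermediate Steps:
K = -5/3 (K = -2 + 1/(7 - 4) = -2 + 1/3 = -2 + ⅓ = -5/3 ≈ -1.6667)
B(x) = 5/2 + x²/44 (B(x) = (110 + (x + 0)²)/(7 + 37) = (110 + x²)/44 = (110 + x²)*(1/44) = 5/2 + x²/44)
-17497 - B(199) = -17497 - (5/2 + (1/44)*199²) = -17497 - (5/2 + (1/44)*39601) = -17497 - (5/2 + 39601/44) = -17497 - 1*39711/44 = -17497 - 39711/44 = -809579/44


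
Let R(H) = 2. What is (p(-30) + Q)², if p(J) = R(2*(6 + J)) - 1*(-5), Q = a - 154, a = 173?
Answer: 676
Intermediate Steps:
Q = 19 (Q = 173 - 154 = 19)
p(J) = 7 (p(J) = 2 - 1*(-5) = 2 + 5 = 7)
(p(-30) + Q)² = (7 + 19)² = 26² = 676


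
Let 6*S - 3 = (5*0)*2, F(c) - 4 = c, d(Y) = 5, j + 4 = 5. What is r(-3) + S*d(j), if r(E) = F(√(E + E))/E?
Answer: 7/6 - I*√6/3 ≈ 1.1667 - 0.8165*I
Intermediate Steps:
j = 1 (j = -4 + 5 = 1)
F(c) = 4 + c
r(E) = (4 + √2*√E)/E (r(E) = (4 + √(E + E))/E = (4 + √(2*E))/E = (4 + √2*√E)/E)
S = ½ (S = ½ + ((5*0)*2)/6 = ½ + (0*2)/6 = ½ + (⅙)*0 = ½ + 0 = ½ ≈ 0.50000)
r(-3) + S*d(j) = (4 + √2*√(-3))/(-3) + (½)*5 = -(4 + √2*(I*√3))/3 + 5/2 = -(4 + I*√6)/3 + 5/2 = (-4/3 - I*√6/3) + 5/2 = 7/6 - I*√6/3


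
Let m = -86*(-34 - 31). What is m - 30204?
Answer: -24614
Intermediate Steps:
m = 5590 (m = -86*(-65) = 5590)
m - 30204 = 5590 - 30204 = -24614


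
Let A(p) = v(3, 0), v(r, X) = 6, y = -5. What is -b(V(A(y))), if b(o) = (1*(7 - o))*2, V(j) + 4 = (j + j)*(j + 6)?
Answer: 266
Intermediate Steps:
A(p) = 6
V(j) = -4 + 2*j*(6 + j) (V(j) = -4 + (j + j)*(j + 6) = -4 + (2*j)*(6 + j) = -4 + 2*j*(6 + j))
b(o) = 14 - 2*o (b(o) = (7 - o)*2 = 14 - 2*o)
-b(V(A(y))) = -(14 - 2*(-4 + 2*6**2 + 12*6)) = -(14 - 2*(-4 + 2*36 + 72)) = -(14 - 2*(-4 + 72 + 72)) = -(14 - 2*140) = -(14 - 280) = -1*(-266) = 266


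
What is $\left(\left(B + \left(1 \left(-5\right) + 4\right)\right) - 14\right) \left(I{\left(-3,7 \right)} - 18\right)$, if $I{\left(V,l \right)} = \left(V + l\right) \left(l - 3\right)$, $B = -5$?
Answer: $40$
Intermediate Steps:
$I{\left(V,l \right)} = \left(-3 + l\right) \left(V + l\right)$ ($I{\left(V,l \right)} = \left(V + l\right) \left(-3 + l\right) = \left(-3 + l\right) \left(V + l\right)$)
$\left(\left(B + \left(1 \left(-5\right) + 4\right)\right) - 14\right) \left(I{\left(-3,7 \right)} - 18\right) = \left(\left(-5 + \left(1 \left(-5\right) + 4\right)\right) - 14\right) \left(\left(7^{2} - -9 - 21 - 21\right) - 18\right) = \left(\left(-5 + \left(-5 + 4\right)\right) - 14\right) \left(\left(49 + 9 - 21 - 21\right) - 18\right) = \left(\left(-5 - 1\right) - 14\right) \left(16 - 18\right) = \left(-6 - 14\right) \left(-2\right) = \left(-20\right) \left(-2\right) = 40$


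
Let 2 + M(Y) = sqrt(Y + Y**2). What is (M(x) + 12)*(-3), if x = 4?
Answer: -30 - 6*sqrt(5) ≈ -43.416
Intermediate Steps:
M(Y) = -2 + sqrt(Y + Y**2)
(M(x) + 12)*(-3) = ((-2 + sqrt(4*(1 + 4))) + 12)*(-3) = ((-2 + sqrt(4*5)) + 12)*(-3) = ((-2 + sqrt(20)) + 12)*(-3) = ((-2 + 2*sqrt(5)) + 12)*(-3) = (10 + 2*sqrt(5))*(-3) = -30 - 6*sqrt(5)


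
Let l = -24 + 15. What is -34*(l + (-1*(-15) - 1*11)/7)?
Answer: 2006/7 ≈ 286.57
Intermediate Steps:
l = -9
-34*(l + (-1*(-15) - 1*11)/7) = -34*(-9 + (-1*(-15) - 1*11)/7) = -34*(-9 + (15 - 11)*(⅐)) = -34*(-9 + 4*(⅐)) = -34*(-9 + 4/7) = -34*(-59/7) = 2006/7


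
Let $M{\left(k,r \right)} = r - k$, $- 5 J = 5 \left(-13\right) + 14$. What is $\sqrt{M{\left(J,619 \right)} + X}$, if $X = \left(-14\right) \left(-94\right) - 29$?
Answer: $\frac{\sqrt{47395}}{5} \approx 43.541$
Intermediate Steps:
$J = \frac{51}{5}$ ($J = - \frac{5 \left(-13\right) + 14}{5} = - \frac{-65 + 14}{5} = \left(- \frac{1}{5}\right) \left(-51\right) = \frac{51}{5} \approx 10.2$)
$X = 1287$ ($X = 1316 - 29 = 1287$)
$\sqrt{M{\left(J,619 \right)} + X} = \sqrt{\left(619 - \frac{51}{5}\right) + 1287} = \sqrt{\frac{3044}{5} + 1287} = \sqrt{\frac{9479}{5}} = \frac{\sqrt{47395}}{5}$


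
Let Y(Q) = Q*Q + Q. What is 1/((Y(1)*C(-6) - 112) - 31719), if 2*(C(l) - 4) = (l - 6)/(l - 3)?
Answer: -3/95465 ≈ -3.1425e-5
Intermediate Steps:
Y(Q) = Q + Q² (Y(Q) = Q² + Q = Q + Q²)
C(l) = 4 + (-6 + l)/(2*(-3 + l)) (C(l) = 4 + ((l - 6)/(l - 3))/2 = 4 + ((-6 + l)/(-3 + l))/2 = 4 + (-6 + l)/(2*(-3 + l)))
1/((Y(1)*C(-6) - 112) - 31719) = 1/(((1*(1 + 1))*(3*(-10 + 3*(-6))/(2*(-3 - 6))) - 112) - 31719) = 1/(((1*2)*((3/2)*(-10 - 18)/(-9)) - 112) - 31719) = 1/((2*((3/2)*(-⅑)*(-28)) - 112) - 31719) = 1/((2*(14/3) - 112) - 31719) = 1/((28/3 - 112) - 31719) = 1/(-308/3 - 31719) = 1/(-95465/3) = -3/95465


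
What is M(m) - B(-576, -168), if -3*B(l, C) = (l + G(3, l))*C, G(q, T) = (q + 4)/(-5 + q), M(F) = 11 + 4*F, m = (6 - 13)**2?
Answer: 32659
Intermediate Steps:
m = 49 (m = (-7)**2 = 49)
G(q, T) = (4 + q)/(-5 + q)
B(l, C) = -C*(-7/2 + l)/3 (B(l, C) = -(l + (4 + 3)/(-5 + 3))*C/3 = -(l + 7/(-2))*C/3 = -(l - 1/2*7)*C/3 = -(l - 7/2)*C/3 = -(-7/2 + l)*C/3 = -C*(-7/2 + l)/3)
M(m) - B(-576, -168) = (11 + 4*49) - (-168)*(7 - 2*(-576))/6 = (11 + 196) - (-168)*(7 + 1152)/6 = 207 - (-168)*1159/6 = 207 - 1*(-32452) = 207 + 32452 = 32659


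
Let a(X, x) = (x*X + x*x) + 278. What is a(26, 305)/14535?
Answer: 101233/14535 ≈ 6.9648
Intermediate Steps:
a(X, x) = 278 + x**2 + X*x (a(X, x) = (X*x + x**2) + 278 = (x**2 + X*x) + 278 = 278 + x**2 + X*x)
a(26, 305)/14535 = (278 + 305**2 + 26*305)/14535 = (278 + 93025 + 7930)*(1/14535) = 101233*(1/14535) = 101233/14535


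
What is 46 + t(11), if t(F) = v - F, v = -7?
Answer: 28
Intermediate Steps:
t(F) = -7 - F
46 + t(11) = 46 + (-7 - 1*11) = 46 + (-7 - 11) = 46 - 18 = 28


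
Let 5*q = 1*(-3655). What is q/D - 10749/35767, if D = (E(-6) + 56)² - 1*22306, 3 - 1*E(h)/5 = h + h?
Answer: -29157928/184021215 ≈ -0.15845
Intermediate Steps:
E(h) = 15 - 10*h (E(h) = 15 - 5*(h + h) = 15 - 10*h)
q = -731 (q = (1*(-3655))/5 = (⅕)*(-3655) = -731)
D = -5145 (D = ((15 - 10*(-6)) + 56)² - 1*22306 = ((15 + 60) + 56)² - 22306 = (75 + 56)² - 22306 = 131² - 22306 = 17161 - 22306 = -5145)
q/D - 10749/35767 = -731/(-5145) - 10749/35767 = -731*(-1/5145) - 10749*1/35767 = 731/5145 - 10749/35767 = -29157928/184021215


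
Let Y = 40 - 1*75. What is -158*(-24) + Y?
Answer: 3757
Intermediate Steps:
Y = -35 (Y = 40 - 75 = -35)
-158*(-24) + Y = -158*(-24) - 35 = 3792 - 35 = 3757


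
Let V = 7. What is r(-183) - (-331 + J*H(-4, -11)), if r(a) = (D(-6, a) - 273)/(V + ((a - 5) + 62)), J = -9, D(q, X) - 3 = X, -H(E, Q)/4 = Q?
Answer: 86966/119 ≈ 730.81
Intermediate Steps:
H(E, Q) = -4*Q
D(q, X) = 3 + X
r(a) = (-270 + a)/(64 + a) (r(a) = ((3 + a) - 273)/(7 + ((a - 5) + 62)) = (-270 + a)/(7 + ((-5 + a) + 62)) = (-270 + a)/(7 + (57 + a)) = (-270 + a)/(64 + a))
r(-183) - (-331 + J*H(-4, -11)) = (-270 - 183)/(64 - 183) - (-331 - (-36)*(-11)) = -453/(-119) - (-331 - 9*44) = -1/119*(-453) - (-331 - 396) = 453/119 - 1*(-727) = 453/119 + 727 = 86966/119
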